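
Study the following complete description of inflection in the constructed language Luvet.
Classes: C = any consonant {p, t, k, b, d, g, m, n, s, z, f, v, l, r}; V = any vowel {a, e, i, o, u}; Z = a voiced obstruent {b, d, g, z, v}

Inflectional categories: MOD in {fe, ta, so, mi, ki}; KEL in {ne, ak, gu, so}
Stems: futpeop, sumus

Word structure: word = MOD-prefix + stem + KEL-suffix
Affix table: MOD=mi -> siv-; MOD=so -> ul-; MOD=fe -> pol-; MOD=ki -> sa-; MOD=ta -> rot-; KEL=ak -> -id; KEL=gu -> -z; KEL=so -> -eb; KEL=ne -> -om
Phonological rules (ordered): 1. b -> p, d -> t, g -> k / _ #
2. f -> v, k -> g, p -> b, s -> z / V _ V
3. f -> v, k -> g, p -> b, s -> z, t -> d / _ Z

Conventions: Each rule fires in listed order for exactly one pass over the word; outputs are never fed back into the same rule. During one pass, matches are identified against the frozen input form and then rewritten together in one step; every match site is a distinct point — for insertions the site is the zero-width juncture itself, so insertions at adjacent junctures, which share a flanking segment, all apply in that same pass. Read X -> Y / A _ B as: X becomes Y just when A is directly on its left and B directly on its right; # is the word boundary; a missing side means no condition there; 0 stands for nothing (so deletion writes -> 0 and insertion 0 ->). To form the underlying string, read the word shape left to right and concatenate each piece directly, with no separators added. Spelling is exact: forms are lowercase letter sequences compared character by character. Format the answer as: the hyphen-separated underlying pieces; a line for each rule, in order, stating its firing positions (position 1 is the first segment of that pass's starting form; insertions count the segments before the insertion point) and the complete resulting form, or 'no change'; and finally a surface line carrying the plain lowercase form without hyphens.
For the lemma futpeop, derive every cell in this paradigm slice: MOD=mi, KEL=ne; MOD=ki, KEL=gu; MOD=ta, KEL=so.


cell MOD=mi, KEL=ne:
underlying: siv-futpeop-om
1. b -> p, d -> t, g -> k / _ #: no change
2. f -> v, k -> g, p -> b, s -> z / V _ V: fires at position(s) 10: sivfutpeobom
3. f -> v, k -> g, p -> b, s -> z, t -> d / _ Z: no change
surface: sivfutpeobom

cell MOD=ki, KEL=gu:
underlying: sa-futpeop-z
1. b -> p, d -> t, g -> k / _ #: no change
2. f -> v, k -> g, p -> b, s -> z / V _ V: fires at position(s) 3: savutpeopz
3. f -> v, k -> g, p -> b, s -> z, t -> d / _ Z: fires at position(s) 9: savutpeobz
surface: savutpeobz

cell MOD=ta, KEL=so:
underlying: rot-futpeop-eb
1. b -> p, d -> t, g -> k / _ #: fires at position(s) 12: rotfutpeopep
2. f -> v, k -> g, p -> b, s -> z / V _ V: fires at position(s) 10: rotfutpeobep
3. f -> v, k -> g, p -> b, s -> z, t -> d / _ Z: no change
surface: rotfutpeobep


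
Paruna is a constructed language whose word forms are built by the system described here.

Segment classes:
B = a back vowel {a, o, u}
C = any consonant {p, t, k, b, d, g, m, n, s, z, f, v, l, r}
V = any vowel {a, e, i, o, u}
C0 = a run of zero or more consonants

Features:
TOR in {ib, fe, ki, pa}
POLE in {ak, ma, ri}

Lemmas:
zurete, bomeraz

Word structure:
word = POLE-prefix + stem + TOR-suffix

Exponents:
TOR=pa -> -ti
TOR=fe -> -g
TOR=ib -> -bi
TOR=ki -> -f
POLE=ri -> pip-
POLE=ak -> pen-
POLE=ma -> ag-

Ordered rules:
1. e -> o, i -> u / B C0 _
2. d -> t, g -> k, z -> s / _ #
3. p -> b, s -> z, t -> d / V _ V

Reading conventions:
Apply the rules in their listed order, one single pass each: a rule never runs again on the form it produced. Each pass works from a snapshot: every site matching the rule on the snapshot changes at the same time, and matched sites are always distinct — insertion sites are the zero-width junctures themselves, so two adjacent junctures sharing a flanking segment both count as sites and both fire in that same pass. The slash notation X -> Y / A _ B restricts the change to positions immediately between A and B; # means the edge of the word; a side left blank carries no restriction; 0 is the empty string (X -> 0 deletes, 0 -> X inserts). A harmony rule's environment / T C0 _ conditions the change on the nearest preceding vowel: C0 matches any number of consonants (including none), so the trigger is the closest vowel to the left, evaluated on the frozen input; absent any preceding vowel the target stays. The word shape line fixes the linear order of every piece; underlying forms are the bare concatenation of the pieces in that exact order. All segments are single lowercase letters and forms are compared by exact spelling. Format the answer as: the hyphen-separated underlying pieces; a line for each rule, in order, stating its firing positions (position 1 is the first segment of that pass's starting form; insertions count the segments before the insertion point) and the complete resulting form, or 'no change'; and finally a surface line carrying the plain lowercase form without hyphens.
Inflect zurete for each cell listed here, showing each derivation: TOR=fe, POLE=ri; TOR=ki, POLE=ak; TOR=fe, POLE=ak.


cell TOR=fe, POLE=ri:
underlying: pip-zurete-g
1. e -> o, i -> u / B C0 _: fires at position(s) 7: pipzuroteg
2. d -> t, g -> k, z -> s / _ #: fires at position(s) 10: pipzurotek
3. p -> b, s -> z, t -> d / V _ V: fires at position(s) 8: pipzurodek
surface: pipzurodek

cell TOR=ki, POLE=ak:
underlying: pen-zurete-f
1. e -> o, i -> u / B C0 _: fires at position(s) 7: penzurotef
2. d -> t, g -> k, z -> s / _ #: no change
3. p -> b, s -> z, t -> d / V _ V: fires at position(s) 8: penzurodef
surface: penzurodef

cell TOR=fe, POLE=ak:
underlying: pen-zurete-g
1. e -> o, i -> u / B C0 _: fires at position(s) 7: penzuroteg
2. d -> t, g -> k, z -> s / _ #: fires at position(s) 10: penzurotek
3. p -> b, s -> z, t -> d / V _ V: fires at position(s) 8: penzurodek
surface: penzurodek


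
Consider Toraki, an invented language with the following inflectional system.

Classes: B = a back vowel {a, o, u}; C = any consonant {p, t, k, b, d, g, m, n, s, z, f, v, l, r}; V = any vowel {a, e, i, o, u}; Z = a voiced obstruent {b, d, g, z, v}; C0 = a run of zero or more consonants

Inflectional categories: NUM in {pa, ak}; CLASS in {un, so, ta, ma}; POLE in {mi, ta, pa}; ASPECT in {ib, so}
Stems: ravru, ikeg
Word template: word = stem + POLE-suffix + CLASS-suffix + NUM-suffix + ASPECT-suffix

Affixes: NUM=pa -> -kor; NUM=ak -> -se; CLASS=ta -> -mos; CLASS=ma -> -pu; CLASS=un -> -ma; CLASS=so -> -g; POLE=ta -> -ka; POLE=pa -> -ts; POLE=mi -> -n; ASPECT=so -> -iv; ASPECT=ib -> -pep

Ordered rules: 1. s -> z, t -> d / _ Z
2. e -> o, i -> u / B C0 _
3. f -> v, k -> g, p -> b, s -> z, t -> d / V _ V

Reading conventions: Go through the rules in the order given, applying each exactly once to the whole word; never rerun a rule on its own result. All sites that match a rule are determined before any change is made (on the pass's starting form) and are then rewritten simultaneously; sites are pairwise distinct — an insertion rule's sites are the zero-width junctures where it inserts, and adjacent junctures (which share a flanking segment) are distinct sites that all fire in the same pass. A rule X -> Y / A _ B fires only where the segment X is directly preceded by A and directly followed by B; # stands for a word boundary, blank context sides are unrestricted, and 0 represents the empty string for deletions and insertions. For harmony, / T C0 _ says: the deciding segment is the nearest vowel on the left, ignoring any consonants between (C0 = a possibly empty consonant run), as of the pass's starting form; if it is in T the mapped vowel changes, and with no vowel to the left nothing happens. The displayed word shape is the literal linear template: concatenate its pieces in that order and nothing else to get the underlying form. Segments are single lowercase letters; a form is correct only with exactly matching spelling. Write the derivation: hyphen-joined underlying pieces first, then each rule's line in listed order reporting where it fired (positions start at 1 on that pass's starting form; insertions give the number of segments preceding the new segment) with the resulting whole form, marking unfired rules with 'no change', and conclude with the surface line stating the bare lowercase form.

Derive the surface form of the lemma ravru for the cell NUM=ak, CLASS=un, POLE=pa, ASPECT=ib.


underlying: ravru-ts-ma-se-pep
1. s -> z, t -> d / _ Z: no change
2. e -> o, i -> u / B C0 _: fires at position(s) 11: ravrutsmasopep
3. f -> v, k -> g, p -> b, s -> z, t -> d / V _ V: fires at position(s) 10, 12: ravrutsmazobep
surface: ravrutsmazobep


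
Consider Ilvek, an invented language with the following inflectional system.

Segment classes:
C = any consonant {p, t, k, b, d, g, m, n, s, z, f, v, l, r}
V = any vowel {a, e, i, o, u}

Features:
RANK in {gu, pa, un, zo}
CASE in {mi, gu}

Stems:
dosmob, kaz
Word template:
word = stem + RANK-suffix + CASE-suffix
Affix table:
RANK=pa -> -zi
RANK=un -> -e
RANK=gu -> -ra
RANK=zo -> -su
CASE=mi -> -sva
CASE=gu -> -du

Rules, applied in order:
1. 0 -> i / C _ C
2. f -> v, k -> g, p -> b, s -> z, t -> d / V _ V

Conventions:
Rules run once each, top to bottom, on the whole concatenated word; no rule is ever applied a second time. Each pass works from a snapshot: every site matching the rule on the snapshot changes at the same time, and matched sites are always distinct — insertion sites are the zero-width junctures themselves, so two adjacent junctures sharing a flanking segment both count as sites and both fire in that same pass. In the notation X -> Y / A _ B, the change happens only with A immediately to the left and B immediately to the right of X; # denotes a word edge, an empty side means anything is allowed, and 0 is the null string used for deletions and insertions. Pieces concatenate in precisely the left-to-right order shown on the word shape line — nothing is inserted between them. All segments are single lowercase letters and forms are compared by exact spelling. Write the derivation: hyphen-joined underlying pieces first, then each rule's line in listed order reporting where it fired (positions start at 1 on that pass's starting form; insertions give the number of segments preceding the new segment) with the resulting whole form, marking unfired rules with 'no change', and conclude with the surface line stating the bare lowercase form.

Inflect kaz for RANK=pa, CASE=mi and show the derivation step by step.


underlying: kaz-zi-sva
1. 0 -> i / C _ C: inserts after position(s) 3, 6: kazizisiva
2. f -> v, k -> g, p -> b, s -> z, t -> d / V _ V: fires at position(s) 7: kaziziziva
surface: kaziziziva


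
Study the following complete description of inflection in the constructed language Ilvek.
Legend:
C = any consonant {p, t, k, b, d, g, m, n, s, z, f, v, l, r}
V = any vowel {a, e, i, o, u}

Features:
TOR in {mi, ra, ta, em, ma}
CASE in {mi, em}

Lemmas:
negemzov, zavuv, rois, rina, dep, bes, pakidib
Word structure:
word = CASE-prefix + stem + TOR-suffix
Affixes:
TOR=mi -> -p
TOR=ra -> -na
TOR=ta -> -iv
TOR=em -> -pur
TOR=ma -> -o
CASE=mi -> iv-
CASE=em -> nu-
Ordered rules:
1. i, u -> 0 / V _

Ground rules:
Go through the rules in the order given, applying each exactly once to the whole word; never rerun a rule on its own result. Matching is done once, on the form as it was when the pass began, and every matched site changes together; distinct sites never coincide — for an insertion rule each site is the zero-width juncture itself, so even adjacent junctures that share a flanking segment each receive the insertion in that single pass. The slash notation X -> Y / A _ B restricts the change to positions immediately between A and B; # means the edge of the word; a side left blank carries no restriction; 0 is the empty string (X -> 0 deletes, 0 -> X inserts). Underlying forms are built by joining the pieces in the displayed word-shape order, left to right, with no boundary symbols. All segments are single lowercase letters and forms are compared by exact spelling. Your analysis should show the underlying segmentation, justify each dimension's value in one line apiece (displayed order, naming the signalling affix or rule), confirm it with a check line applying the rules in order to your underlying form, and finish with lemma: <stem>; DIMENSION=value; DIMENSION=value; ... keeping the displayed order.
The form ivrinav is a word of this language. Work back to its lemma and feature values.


underlying: iv-rina-iv
TOR=ta - signalled by the affix -iv
CASE=mi - signalled by the affix iv-
check: ivrinaiv -> ivrinav
lemma: rina; TOR=ta; CASE=mi


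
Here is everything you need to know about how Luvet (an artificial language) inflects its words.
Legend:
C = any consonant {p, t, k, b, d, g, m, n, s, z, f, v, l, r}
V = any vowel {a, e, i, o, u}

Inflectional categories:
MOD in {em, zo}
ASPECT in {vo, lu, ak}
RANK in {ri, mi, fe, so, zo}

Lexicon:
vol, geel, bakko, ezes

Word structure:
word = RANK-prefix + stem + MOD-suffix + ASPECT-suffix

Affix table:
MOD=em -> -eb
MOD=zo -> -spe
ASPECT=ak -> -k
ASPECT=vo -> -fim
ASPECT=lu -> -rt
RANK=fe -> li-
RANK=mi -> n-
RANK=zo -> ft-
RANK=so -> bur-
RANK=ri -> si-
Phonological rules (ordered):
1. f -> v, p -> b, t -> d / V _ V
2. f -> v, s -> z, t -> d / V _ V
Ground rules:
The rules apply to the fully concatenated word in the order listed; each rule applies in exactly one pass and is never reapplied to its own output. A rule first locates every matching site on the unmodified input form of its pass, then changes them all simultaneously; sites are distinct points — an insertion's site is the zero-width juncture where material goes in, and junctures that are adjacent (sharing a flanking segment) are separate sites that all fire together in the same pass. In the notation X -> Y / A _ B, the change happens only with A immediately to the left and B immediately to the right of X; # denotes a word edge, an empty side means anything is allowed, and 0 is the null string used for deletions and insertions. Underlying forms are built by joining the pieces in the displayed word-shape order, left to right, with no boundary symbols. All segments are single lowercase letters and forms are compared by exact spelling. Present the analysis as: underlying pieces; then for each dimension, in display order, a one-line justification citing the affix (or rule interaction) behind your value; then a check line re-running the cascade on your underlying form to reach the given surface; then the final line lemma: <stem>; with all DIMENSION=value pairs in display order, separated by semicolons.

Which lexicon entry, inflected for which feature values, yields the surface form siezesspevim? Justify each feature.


underlying: si-ezes-spe-fim
MOD=zo - signalled by the affix -spe
ASPECT=vo - signalled by the affix -fim
RANK=ri - signalled by the affix si-
check: siezesspefim -> siezesspevim -> siezesspevim
lemma: ezes; MOD=zo; ASPECT=vo; RANK=ri


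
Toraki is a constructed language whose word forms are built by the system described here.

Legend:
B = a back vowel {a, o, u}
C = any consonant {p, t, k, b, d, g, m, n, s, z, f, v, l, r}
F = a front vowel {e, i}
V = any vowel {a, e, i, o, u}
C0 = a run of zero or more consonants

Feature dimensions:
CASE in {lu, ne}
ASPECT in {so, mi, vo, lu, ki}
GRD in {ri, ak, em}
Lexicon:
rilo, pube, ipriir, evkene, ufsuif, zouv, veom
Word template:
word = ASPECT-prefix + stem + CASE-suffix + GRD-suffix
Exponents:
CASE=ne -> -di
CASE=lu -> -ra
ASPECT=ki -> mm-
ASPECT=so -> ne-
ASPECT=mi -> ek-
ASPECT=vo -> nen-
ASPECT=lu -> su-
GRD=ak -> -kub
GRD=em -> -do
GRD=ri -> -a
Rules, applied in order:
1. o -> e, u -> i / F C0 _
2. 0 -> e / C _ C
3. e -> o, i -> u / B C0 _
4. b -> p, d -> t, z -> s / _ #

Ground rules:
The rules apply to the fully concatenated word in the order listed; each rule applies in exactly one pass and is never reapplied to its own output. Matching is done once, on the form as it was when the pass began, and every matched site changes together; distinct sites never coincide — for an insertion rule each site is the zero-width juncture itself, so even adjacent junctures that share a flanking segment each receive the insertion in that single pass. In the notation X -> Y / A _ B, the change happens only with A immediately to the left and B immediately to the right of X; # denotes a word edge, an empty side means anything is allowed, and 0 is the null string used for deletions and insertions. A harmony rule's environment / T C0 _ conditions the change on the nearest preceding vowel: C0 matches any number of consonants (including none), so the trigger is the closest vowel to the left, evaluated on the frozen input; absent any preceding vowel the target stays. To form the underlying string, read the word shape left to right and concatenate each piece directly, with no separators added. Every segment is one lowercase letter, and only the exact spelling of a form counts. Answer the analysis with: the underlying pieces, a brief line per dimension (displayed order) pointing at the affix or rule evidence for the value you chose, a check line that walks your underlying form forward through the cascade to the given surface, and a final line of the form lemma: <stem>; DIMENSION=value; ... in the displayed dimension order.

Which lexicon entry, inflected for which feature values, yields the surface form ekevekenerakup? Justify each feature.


underlying: ek-evkene-ra-kub
CASE=lu - signalled by the affix -ra
ASPECT=mi - signalled by the affix ek-
GRD=ak - signalled by the affix -kub
check: ekevkenerakub -> ekevkenerakub -> ekevekenerakub -> ekevekenerakub -> ekevekenerakup
lemma: evkene; CASE=lu; ASPECT=mi; GRD=ak


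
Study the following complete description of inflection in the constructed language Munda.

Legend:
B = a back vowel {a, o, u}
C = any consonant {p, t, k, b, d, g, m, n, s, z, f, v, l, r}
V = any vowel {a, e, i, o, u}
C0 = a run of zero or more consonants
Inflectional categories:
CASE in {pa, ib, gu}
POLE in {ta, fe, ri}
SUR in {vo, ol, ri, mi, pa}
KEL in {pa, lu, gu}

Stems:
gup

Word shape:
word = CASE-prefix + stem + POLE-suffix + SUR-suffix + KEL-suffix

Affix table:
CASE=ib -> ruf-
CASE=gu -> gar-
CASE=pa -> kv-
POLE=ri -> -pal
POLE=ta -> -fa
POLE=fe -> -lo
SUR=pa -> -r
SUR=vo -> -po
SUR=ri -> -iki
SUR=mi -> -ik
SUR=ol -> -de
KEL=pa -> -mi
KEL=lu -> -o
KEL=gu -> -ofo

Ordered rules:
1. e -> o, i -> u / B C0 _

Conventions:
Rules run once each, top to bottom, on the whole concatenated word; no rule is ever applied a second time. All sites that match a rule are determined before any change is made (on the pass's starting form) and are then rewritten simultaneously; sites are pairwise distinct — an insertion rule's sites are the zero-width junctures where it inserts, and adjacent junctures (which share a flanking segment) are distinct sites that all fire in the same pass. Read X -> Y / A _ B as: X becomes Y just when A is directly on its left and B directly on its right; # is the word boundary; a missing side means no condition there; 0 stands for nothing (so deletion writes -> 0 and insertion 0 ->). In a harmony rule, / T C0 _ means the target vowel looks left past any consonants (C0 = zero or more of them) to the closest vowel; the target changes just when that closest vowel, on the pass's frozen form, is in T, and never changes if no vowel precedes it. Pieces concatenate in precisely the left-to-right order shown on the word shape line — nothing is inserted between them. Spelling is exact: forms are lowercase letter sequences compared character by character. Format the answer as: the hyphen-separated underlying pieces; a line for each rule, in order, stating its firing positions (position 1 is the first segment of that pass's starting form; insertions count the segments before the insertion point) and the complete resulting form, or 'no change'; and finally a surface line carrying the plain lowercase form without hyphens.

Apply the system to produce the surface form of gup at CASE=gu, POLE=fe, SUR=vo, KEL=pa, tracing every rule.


underlying: gar-gup-lo-po-mi
1. e -> o, i -> u / B C0 _: fires at position(s) 12: garguplopomu
surface: garguplopomu


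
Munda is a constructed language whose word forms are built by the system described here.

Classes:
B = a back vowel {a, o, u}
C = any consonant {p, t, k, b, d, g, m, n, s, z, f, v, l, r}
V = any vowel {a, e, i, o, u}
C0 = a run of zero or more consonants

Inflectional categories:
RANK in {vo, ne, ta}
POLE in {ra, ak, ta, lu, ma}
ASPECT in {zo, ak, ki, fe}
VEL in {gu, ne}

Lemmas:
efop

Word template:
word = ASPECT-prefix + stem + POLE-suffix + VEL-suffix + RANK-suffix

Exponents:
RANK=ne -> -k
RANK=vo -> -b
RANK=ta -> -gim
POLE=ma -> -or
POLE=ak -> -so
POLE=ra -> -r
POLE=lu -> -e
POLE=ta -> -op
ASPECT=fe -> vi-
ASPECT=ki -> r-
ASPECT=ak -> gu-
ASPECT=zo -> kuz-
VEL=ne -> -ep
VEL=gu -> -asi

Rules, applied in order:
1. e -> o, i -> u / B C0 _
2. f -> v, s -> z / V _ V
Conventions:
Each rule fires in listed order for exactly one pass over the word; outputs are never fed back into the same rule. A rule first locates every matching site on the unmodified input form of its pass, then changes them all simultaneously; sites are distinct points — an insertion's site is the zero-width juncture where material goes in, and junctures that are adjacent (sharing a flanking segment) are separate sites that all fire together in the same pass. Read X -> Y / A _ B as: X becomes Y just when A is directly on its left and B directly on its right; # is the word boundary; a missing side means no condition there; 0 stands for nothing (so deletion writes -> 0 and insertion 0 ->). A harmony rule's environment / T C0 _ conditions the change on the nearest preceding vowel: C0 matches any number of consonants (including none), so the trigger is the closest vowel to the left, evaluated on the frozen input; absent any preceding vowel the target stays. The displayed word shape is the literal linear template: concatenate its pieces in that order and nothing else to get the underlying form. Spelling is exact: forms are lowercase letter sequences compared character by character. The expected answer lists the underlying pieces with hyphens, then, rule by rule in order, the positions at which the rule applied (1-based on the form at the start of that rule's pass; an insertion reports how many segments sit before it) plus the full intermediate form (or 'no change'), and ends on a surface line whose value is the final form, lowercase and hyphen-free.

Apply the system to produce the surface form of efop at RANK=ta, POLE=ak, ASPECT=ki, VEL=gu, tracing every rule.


underlying: r-efop-so-asi-gim
1. e -> o, i -> u / B C0 _: fires at position(s) 10: refopsoasugim
2. f -> v, s -> z / V _ V: fires at position(s) 3, 9: revopsoazugim
surface: revopsoazugim


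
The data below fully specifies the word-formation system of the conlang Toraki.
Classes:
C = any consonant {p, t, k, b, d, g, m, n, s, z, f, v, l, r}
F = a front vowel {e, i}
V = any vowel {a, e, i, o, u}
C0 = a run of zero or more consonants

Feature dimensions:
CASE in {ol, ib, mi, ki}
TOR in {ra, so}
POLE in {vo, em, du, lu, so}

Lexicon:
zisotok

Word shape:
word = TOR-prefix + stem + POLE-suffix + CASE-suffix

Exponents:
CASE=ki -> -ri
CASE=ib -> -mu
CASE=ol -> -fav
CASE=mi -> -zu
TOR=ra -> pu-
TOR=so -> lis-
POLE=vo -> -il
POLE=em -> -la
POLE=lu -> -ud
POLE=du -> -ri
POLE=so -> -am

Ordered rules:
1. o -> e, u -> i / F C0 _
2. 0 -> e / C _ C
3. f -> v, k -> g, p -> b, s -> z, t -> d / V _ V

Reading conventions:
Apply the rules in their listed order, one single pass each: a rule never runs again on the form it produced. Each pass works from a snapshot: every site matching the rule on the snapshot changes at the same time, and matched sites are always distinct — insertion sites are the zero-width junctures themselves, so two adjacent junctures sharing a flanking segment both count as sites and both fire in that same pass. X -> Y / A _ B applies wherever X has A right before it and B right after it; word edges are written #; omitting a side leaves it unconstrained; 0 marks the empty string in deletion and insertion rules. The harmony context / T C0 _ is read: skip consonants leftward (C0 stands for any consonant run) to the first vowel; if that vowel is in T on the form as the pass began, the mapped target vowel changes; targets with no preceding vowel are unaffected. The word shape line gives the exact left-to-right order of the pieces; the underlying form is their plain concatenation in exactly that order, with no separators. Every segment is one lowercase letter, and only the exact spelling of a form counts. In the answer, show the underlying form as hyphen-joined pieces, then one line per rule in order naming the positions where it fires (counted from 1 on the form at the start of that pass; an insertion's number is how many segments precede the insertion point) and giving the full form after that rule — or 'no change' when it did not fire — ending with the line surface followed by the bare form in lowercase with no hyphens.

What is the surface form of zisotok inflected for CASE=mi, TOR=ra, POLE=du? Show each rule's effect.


underlying: pu-zisotok-ri-zu
1. o -> e, u -> i / F C0 _: fires at position(s) 6, 13: puzisetokrizi
2. 0 -> e / C _ C: inserts after position(s) 9: puzisetokerizi
3. f -> v, k -> g, p -> b, s -> z, t -> d / V _ V: fires at position(s) 5, 7, 9: puzizedogerizi
surface: puzizedogerizi


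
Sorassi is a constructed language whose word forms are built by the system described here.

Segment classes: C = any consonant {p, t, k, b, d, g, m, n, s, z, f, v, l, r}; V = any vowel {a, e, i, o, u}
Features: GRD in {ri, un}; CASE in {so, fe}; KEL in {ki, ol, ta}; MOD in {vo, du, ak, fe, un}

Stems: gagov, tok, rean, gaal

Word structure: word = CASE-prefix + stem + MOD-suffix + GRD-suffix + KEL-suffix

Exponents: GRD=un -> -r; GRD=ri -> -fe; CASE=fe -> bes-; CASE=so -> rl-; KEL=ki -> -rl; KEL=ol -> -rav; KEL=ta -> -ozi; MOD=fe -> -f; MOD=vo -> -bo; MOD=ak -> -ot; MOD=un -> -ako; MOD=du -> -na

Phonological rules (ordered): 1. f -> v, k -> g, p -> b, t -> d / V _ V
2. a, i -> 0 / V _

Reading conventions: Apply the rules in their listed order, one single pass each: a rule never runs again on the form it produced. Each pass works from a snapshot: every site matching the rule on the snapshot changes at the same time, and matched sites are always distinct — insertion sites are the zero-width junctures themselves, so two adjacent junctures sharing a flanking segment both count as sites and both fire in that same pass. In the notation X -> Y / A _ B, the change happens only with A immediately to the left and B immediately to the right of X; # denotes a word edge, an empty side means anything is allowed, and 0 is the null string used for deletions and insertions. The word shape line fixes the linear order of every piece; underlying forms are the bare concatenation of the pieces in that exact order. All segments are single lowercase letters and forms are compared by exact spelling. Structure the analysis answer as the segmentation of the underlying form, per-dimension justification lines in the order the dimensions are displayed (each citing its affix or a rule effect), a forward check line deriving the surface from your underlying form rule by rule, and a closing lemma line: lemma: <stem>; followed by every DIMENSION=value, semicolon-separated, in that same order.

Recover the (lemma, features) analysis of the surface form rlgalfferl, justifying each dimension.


underlying: rl-gaal-f-fe-rl
GRD=ri - signalled by the affix -fe
CASE=so - signalled by the affix rl-
KEL=ki - signalled by the affix -rl
MOD=fe - signalled by the affix -f
check: rlgaalfferl -> rlgaalfferl -> rlgalfferl
lemma: gaal; GRD=ri; CASE=so; KEL=ki; MOD=fe


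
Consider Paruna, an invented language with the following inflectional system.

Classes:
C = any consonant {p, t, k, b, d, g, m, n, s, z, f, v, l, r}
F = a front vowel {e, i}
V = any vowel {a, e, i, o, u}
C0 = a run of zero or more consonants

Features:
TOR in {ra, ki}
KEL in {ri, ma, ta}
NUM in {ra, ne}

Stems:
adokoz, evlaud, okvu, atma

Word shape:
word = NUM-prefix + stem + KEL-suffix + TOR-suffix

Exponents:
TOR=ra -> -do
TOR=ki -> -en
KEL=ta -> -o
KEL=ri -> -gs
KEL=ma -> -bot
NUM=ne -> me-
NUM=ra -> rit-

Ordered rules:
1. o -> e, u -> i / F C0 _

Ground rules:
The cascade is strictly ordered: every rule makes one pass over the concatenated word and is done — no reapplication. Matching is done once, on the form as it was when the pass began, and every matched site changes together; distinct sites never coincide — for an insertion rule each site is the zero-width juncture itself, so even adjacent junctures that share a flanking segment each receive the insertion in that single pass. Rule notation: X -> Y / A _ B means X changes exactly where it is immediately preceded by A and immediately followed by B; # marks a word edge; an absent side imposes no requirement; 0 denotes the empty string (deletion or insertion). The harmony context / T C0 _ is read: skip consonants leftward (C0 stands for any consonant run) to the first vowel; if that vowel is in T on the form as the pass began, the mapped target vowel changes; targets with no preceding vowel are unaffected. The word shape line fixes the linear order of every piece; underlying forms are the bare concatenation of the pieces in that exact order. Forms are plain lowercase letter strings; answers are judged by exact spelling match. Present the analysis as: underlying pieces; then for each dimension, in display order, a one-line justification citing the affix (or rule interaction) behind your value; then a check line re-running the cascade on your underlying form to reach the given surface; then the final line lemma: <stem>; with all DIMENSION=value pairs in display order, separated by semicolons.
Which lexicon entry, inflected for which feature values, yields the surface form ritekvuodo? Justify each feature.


underlying: rit-okvu-o-do
TOR=ra - signalled by the affix -do
KEL=ta - signalled by the affix -o
NUM=ra - signalled by the affix rit-
check: ritokvuodo -> ritekvuodo
lemma: okvu; TOR=ra; KEL=ta; NUM=ra


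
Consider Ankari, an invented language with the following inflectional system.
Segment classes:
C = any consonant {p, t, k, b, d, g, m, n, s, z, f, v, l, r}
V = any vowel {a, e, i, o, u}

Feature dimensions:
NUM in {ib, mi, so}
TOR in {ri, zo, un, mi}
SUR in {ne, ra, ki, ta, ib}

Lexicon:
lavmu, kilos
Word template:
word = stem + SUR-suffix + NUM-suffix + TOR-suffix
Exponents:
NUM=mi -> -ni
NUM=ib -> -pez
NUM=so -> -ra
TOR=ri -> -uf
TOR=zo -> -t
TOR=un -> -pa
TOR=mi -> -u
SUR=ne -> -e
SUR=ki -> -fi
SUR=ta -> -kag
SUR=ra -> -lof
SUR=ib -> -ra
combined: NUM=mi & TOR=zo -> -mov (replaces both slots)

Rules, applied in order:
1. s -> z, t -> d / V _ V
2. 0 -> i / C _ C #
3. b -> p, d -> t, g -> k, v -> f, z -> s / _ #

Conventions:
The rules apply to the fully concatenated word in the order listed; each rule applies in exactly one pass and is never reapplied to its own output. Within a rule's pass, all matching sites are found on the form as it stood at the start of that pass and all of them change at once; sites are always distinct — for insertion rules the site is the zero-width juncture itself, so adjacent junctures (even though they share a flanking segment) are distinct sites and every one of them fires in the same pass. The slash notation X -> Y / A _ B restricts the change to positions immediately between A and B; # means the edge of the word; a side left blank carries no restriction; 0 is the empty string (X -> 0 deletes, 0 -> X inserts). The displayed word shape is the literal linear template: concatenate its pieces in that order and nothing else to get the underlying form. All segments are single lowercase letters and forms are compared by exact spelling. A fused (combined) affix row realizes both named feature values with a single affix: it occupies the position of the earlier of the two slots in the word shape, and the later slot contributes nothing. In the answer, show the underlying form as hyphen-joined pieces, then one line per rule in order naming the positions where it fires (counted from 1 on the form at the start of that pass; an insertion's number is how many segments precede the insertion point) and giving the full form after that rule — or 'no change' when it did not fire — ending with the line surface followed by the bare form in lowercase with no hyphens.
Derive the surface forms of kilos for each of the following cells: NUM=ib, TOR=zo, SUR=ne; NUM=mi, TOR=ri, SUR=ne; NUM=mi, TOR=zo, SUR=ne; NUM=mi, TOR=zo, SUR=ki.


cell NUM=ib, TOR=zo, SUR=ne:
underlying: kilos-e-pez-t
1. s -> z, t -> d / V _ V: fires at position(s) 5: kilozepezt
2. 0 -> i / C _ C #: inserts after position(s) 9: kilozepezit
3. b -> p, d -> t, g -> k, v -> f, z -> s / _ #: no change
surface: kilozepezit

cell NUM=mi, TOR=ri, SUR=ne:
underlying: kilos-e-ni-uf
1. s -> z, t -> d / V _ V: fires at position(s) 5: kilozeniuf
2. 0 -> i / C _ C #: no change
3. b -> p, d -> t, g -> k, v -> f, z -> s / _ #: no change
surface: kilozeniuf

cell NUM=mi, TOR=zo, SUR=ne:
underlying: kilos-e-mov
1. s -> z, t -> d / V _ V: fires at position(s) 5: kilozemov
2. 0 -> i / C _ C #: no change
3. b -> p, d -> t, g -> k, v -> f, z -> s / _ #: fires at position(s) 9: kilozemof
surface: kilozemof

cell NUM=mi, TOR=zo, SUR=ki:
underlying: kilos-fi-mov
1. s -> z, t -> d / V _ V: no change
2. 0 -> i / C _ C #: no change
3. b -> p, d -> t, g -> k, v -> f, z -> s / _ #: fires at position(s) 10: kilosfimof
surface: kilosfimof


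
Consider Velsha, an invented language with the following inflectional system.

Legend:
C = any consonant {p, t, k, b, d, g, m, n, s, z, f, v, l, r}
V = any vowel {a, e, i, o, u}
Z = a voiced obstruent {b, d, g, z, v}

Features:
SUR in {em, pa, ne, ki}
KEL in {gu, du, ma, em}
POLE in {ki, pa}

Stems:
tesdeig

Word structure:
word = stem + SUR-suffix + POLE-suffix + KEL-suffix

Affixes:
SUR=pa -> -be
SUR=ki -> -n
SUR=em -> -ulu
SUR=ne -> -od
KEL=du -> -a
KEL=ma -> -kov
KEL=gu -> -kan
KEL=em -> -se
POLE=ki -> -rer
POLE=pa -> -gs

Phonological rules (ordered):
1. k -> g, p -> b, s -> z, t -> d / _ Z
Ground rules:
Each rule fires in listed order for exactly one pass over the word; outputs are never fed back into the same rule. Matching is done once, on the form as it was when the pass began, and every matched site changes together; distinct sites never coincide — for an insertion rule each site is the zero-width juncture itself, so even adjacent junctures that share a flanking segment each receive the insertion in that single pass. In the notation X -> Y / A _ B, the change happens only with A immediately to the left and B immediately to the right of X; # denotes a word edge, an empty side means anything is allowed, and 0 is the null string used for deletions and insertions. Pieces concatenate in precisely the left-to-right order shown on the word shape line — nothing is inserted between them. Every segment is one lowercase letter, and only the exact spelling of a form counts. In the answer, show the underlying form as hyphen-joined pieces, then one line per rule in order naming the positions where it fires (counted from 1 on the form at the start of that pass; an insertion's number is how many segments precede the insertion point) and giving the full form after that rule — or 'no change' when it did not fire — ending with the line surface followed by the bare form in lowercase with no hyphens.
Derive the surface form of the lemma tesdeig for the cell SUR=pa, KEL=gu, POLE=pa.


underlying: tesdeig-be-gs-kan
1. k -> g, p -> b, s -> z, t -> d / _ Z: fires at position(s) 3: tezdeigbegskan
surface: tezdeigbegskan


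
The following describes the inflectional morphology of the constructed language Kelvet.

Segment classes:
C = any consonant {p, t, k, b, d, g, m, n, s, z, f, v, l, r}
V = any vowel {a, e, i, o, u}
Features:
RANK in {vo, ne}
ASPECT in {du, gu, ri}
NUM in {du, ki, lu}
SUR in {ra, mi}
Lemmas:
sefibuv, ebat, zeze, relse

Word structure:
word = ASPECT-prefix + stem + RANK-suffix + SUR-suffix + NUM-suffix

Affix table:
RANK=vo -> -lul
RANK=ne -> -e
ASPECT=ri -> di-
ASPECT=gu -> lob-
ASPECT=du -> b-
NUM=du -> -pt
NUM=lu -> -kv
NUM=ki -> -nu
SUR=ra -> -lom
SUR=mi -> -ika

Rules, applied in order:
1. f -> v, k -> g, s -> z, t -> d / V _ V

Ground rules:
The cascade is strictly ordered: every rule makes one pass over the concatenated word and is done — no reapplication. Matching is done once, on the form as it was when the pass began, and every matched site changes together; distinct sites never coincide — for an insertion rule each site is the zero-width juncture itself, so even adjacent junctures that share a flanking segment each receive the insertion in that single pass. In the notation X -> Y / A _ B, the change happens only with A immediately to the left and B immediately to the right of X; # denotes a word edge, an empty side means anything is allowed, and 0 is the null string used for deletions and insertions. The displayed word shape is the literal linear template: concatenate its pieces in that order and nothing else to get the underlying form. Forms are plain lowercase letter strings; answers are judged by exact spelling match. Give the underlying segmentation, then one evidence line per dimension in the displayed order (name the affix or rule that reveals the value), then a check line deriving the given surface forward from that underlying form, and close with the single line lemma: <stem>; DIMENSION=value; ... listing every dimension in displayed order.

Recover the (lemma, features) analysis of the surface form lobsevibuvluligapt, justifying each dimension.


underlying: lob-sefibuv-lul-ika-pt
RANK=vo - signalled by the affix -lul
ASPECT=gu - signalled by the affix lob-
NUM=du - signalled by the affix -pt
SUR=mi - signalled by the affix -ika
check: lobsefibuvlulikapt -> lobsevibuvluligapt
lemma: sefibuv; RANK=vo; ASPECT=gu; NUM=du; SUR=mi


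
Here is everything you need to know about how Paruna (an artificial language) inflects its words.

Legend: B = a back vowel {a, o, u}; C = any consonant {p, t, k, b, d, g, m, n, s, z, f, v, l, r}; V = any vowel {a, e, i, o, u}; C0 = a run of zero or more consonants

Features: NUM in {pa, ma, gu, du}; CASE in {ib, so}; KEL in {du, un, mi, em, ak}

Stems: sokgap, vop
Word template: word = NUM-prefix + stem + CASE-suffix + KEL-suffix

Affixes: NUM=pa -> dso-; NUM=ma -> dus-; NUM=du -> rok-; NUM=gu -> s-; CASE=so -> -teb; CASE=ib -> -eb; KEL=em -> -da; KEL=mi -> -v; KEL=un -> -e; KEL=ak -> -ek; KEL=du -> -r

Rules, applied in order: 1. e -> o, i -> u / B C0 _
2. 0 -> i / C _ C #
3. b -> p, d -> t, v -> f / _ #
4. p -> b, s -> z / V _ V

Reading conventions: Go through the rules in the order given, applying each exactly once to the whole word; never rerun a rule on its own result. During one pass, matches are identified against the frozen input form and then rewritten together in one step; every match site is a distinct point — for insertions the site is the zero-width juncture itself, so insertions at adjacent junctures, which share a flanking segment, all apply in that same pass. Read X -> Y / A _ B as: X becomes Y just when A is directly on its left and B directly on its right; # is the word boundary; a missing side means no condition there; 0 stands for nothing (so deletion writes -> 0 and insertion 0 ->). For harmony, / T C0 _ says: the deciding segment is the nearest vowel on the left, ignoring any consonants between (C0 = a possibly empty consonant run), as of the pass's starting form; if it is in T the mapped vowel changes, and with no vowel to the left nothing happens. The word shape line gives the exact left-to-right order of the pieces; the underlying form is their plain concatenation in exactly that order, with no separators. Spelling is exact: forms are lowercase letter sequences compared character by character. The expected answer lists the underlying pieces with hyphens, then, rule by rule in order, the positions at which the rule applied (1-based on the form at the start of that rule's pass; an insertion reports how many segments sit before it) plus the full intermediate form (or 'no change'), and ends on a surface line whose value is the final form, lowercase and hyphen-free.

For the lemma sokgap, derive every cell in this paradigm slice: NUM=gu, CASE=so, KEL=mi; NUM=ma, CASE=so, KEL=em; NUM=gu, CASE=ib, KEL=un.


cell NUM=gu, CASE=so, KEL=mi:
underlying: s-sokgap-teb-v
1. e -> o, i -> u / B C0 _: fires at position(s) 9: ssokgaptobv
2. 0 -> i / C _ C #: inserts after position(s) 10: ssokgaptobiv
3. b -> p, d -> t, v -> f / _ #: fires at position(s) 12: ssokgaptobif
4. p -> b, s -> z / V _ V: no change
surface: ssokgaptobif

cell NUM=ma, CASE=so, KEL=em:
underlying: dus-sokgap-teb-da
1. e -> o, i -> u / B C0 _: fires at position(s) 11: dussokgaptobda
2. 0 -> i / C _ C #: no change
3. b -> p, d -> t, v -> f / _ #: no change
4. p -> b, s -> z / V _ V: no change
surface: dussokgaptobda

cell NUM=gu, CASE=ib, KEL=un:
underlying: s-sokgap-eb-e
1. e -> o, i -> u / B C0 _: fires at position(s) 8: ssokgapobe
2. 0 -> i / C _ C #: no change
3. b -> p, d -> t, v -> f / _ #: no change
4. p -> b, s -> z / V _ V: fires at position(s) 7: ssokgabobe
surface: ssokgabobe
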